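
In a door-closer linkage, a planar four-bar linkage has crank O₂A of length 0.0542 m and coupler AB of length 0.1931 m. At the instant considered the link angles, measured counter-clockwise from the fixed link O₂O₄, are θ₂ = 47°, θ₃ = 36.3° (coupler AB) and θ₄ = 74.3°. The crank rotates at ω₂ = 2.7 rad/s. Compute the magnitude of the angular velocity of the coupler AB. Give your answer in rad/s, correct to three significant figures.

ω₂ = 2.7 rad/s
Differentiating the loop-closure r₂e^{iθ₂}+r₃e^{iθ₃}=r₁+r₄e^{iθ₄} gives r₂ω₂e^{iθ₂}+r₃ω₃e^{iθ₃}=r₄ω₄e^{iθ₄}.
Eliminating the other unknown: ω₃ = r₂ω₂ sin(θ₄−θ₂) / [r₃ sin(θ₃−θ₄)].
Numerator sine = +0.45865; denominator sine = -0.61566.
Result = 0.0542·2.7·(+0.45865) / (0.1931·(-0.61566)) = -0.56457 rad/s; magnitude 0.56457 rad/s.

0.565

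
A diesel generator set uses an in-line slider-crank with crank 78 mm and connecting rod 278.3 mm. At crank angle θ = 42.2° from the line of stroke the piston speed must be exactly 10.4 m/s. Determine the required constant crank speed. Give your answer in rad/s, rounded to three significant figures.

For an in-line slider-crank, |v_piston| = rω|sinθ|·[1 + r cosθ/√(L² − r² sin²θ)].
With r = 0.078 m, L = 0.2783 m, θ = 42.2°: the bracketed kinematic factor |dx/dθ| = 0.063471 m.
ω = v/|dx/dθ| = 10.4/0.063471 = 163.85 rad/s.

164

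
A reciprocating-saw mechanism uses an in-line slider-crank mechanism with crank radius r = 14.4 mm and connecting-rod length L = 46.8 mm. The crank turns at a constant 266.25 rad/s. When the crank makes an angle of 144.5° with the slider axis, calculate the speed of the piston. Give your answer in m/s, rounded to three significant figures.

1.66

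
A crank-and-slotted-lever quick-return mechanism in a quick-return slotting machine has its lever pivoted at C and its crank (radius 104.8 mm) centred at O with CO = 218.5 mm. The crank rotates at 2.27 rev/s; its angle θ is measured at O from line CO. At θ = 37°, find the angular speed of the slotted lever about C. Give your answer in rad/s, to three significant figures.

4.38

ω = 14.26 rad/s (from 2.27 rev/s).
Crank pin A relative to C: A = (d + r cosθ, r sinθ); lever angle φ = atan2(r sinθ, d + r cosθ).
Differentiating tanφ: φ̇ = rω(d cosθ + r)/(d² + r² + 2dr cosθ).
d² + r² + 2dr cosθ = |CA|² = 0.0953009 m²;  d cosθ + r = +0.2793 m.
|ω_lever| = |0.1048·14.26·+0.2793| / 0.0953009 = 4.3807 rad/s.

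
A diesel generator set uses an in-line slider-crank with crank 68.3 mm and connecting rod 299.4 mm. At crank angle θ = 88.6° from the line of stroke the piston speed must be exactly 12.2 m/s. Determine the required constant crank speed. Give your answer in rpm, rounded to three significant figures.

1700

For an in-line slider-crank, |v_piston| = rω|sinθ|·[1 + r cosθ/√(L² − r² sin²θ)].
With r = 0.0683 m, L = 0.2994 m, θ = 88.6°: the bracketed kinematic factor |dx/dθ| = 0.06867 m.
ω = v/|dx/dθ| = 12.2/0.06867 = 177.66 rad/s.
N = 60ω/(2π) = 1696.5 rpm.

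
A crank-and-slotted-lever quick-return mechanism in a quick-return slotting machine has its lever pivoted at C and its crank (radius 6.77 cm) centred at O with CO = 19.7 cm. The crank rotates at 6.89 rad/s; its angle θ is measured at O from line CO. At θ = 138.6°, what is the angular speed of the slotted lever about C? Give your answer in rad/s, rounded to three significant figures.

1.60

ω = 6.89 rad/s
Crank pin A relative to C: A = (d + r cosθ, r sinθ); lever angle φ = atan2(r sinθ, d + r cosθ).
Differentiating tanφ: φ̇ = rω(d cosθ + r)/(d² + r² + 2dr cosθ).
d² + r² + 2dr cosθ = |CA|² = 0.023384 m²;  d cosθ + r = -0.080072 m.
|ω_lever| = |0.0677·6.89·-0.080072| / 0.023384 = 1.5972 rad/s.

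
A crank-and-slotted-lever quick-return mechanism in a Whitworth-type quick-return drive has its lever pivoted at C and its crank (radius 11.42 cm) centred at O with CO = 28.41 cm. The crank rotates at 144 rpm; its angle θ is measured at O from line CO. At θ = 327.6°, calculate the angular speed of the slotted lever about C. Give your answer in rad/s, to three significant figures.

ω = 15.08 rad/s (from 144 rpm).
Crank pin A relative to C: A = (d + r cosθ, r sinθ); lever angle φ = atan2(r sinθ, d + r cosθ).
Differentiating tanφ: φ̇ = rω(d cosθ + r)/(d² + r² + 2dr cosθ).
d² + r² + 2dr cosθ = |CA|² = 0.148542 m²;  d cosθ + r = +0.35407 m.
|ω_lever| = |0.1142·15.08·+0.35407| / 0.148542 = 4.1049 rad/s.

4.10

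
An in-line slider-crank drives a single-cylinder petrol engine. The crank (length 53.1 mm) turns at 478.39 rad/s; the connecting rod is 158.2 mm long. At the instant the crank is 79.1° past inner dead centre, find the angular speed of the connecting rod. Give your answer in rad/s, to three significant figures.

32.2

ω = 478.4 rad/s
The rod makes angle φ with the slider axis where L sinφ = r sinθ; differentiating, L cosφ·φ̇ = r ω cosθ.
L cosφ = √(L² − r² sin²θ) = 0.14936 m.
|ω_rod| = r ω |cosθ| / √(L² − r² sin²θ) = 0.0531·478.4·0.18910/0.14936 = 32.161 rad/s.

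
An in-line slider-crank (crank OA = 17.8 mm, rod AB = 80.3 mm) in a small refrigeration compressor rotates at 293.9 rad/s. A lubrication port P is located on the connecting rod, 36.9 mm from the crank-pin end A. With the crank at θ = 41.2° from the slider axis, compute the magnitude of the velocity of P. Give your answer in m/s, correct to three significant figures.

4.28

ω = 293.9 rad/s.  Crank-pin speed |V_A| = rω = 5.2314 m/s, perpendicular to OA.
Rod angle: sinφ = −(r/L) sinθ ⇒ φ = -8.396°; ω_rod = −rω cosθ/√(L²−r²sin²θ) = -49.55 rad/s.
V_P = V_A + ω_rod × AP, with AP = 0.0369 m along the rod.
Components: V_Px = −rω sinθ − a·ω_rod·sinφ = -3.7128 m/s;  V_Py = rω cosθ + a·ω_rod·cosφ = +2.1274 m/s.
|V_P| = √(V_Px² + V_Py²) = 4.2791 m/s.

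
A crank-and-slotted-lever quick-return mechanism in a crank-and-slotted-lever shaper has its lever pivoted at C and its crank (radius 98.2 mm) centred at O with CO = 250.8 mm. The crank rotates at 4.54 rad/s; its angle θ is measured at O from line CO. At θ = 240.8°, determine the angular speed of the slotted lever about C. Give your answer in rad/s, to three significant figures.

ω = 4.54 rad/s
Crank pin A relative to C: A = (d + r cosθ, r sinθ); lever angle φ = atan2(r sinθ, d + r cosθ).
Differentiating tanφ: φ̇ = rω(d cosθ + r)/(d² + r² + 2dr cosθ).
d² + r² + 2dr cosθ = |CA|² = 0.0485133 m²;  d cosθ + r = -0.024155 m.
|ω_lever| = |0.0982·4.54·-0.024155| / 0.0485133 = 0.22198 rad/s.

0.222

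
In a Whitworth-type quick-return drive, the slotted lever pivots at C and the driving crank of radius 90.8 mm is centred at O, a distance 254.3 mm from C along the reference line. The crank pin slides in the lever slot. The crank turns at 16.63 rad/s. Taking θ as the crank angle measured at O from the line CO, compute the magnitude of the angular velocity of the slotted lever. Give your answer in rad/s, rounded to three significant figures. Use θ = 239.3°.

1.19

ω = 16.63 rad/s
Crank pin A relative to C: A = (d + r cosθ, r sinθ); lever angle φ = atan2(r sinθ, d + r cosθ).
Differentiating tanφ: φ̇ = rω(d cosθ + r)/(d² + r² + 2dr cosθ).
d² + r² + 2dr cosθ = |CA|² = 0.0493358 m²;  d cosθ + r = -0.039031 m.
|ω_lever| = |0.0908·16.63·-0.039031| / 0.0493358 = 1.1946 rad/s.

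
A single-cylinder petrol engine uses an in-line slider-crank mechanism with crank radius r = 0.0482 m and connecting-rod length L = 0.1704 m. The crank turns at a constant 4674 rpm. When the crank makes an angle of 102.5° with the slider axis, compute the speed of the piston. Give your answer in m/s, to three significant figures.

21.6

ω = 2π·4674/60 = 489.5 rad/s
For an in-line slider-crank, x = r cosθ + √(L² − r² sin²θ), so v = −rω sinθ·[1 + r cosθ/√(L² − r² sin²θ)].
With r = 0.0482 m, L = 0.1704 m, θ = 102.5°: √(L² − r² sin²θ) = 0.16377 m.
v = −0.0482·489.5·0.97630·[1 + 0.0482·-0.21644/0.16377] = -21.566 m/s.
|v| = 21.566 m/s.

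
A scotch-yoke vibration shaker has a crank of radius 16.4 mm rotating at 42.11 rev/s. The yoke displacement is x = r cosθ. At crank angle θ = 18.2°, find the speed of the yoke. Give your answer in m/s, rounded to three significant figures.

ω = 264.6 rad/s (from 42.11 rev/s).
x = r cosθ ⇒ ẋ = −rω sinθ.
|v| = rω|sinθ| = 0.0164·264.6·|sin 18.2°| = 1.3553 m/s.

1.36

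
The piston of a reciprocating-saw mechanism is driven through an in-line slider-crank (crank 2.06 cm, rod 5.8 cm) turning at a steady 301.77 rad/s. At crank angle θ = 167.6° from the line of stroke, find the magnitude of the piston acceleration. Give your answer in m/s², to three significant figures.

1220

ω = 301.8 rad/s
x(θ) = r cosθ + √(L² − r² sin²θ); with ω constant, a = ω²·d²x/dθ².
d²x/dθ² = −r cosθ − r²(cos2θ)/√u − r⁴ sin²2θ/(4u^{3/2}),  u = L² − r² sin²θ = 0.00334443 m².
Substituting r = 0.0206 m, L = 0.058 m, θ = 167.6°: d²x/dθ² = +0.013417 m.
a = ω²·d²x/dθ² = (301.8)²·(+0.013417) = +1221.8 m/s²;  |a| = 1221.8 m/s².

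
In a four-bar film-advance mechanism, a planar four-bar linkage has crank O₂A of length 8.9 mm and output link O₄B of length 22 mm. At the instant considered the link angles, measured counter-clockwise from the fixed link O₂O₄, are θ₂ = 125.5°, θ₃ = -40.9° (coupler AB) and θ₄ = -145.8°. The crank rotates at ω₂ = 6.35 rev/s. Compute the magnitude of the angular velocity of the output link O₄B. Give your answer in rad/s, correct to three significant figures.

ω₂ = 39.9 rad/s (from 6.35 rev/s).
Differentiating the loop-closure r₂e^{iθ₂}+r₃e^{iθ₃}=r₁+r₄e^{iθ₄} gives r₂ω₂e^{iθ₂}+r₃ω₃e^{iθ₃}=r₄ω₄e^{iθ₄}.
Eliminating the other unknown: ω₄ = r₂ω₂ sin(θ₂−θ₃) / [r₄ sin(θ₄−θ₃)].
Numerator sine = +0.23514; denominator sine = -0.96638.
Result = 0.0089·39.9·(+0.23514) / (0.022·(-0.96638)) = -3.9274 rad/s; magnitude 3.9274 rad/s.

3.93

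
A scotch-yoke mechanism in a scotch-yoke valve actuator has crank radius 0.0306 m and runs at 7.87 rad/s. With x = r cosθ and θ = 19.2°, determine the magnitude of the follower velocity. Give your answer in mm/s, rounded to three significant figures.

ω = 7.87 rad/s
x = r cosθ ⇒ ẋ = −rω sinθ.
|v| = rω|sinθ| = 0.0306·7.87·|sin 19.2°| = 0.079198 m/s = 79.198 mm/s.

79.2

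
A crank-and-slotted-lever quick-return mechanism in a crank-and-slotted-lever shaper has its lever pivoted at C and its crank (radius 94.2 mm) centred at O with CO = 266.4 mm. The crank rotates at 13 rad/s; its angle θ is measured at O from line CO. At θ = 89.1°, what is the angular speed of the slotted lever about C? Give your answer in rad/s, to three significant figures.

ω = 13 rad/s
Crank pin A relative to C: A = (d + r cosθ, r sinθ); lever angle φ = atan2(r sinθ, d + r cosθ).
Differentiating tanφ: φ̇ = rω(d cosθ + r)/(d² + r² + 2dr cosθ).
d² + r² + 2dr cosθ = |CA|² = 0.0806309 m²;  d cosθ + r = +0.098384 m.
|ω_lever| = |0.0942·13·+0.098384| / 0.0806309 = 1.4942 rad/s.

1.49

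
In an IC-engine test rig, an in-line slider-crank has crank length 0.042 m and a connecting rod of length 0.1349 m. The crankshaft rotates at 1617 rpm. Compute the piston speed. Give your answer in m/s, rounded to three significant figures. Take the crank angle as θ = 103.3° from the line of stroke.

ω = 2π·1617/60 = 169.3 rad/s
For an in-line slider-crank, x = r cosθ + √(L² − r² sin²θ), so v = −rω sinθ·[1 + r cosθ/√(L² − r² sin²θ)].
With r = 0.042 m, L = 0.1349 m, θ = 103.3°: √(L² − r² sin²θ) = 0.12856 m.
v = −0.042·169.3·0.97318·[1 + 0.042·-0.23005/0.12856] = -6.401 m/s.
|v| = 6.401 m/s.

6.40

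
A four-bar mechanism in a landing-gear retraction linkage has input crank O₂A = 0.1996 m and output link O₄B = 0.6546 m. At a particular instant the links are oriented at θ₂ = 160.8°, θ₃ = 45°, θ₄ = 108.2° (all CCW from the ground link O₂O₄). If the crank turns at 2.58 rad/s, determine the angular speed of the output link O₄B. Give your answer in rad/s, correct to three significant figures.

ω₂ = 2.58 rad/s
Differentiating the loop-closure r₂e^{iθ₂}+r₃e^{iθ₃}=r₁+r₄e^{iθ₄} gives r₂ω₂e^{iθ₂}+r₃ω₃e^{iθ₃}=r₄ω₄e^{iθ₄}.
Eliminating the other unknown: ω₄ = r₂ω₂ sin(θ₂−θ₃) / [r₄ sin(θ₄−θ₃)].
Numerator sine = +0.90032; denominator sine = +0.89259.
Result = 0.1996·2.58·(+0.90032) / (0.6546·(+0.89259)) = +0.79351 rad/s; magnitude 0.79351 rad/s.

0.794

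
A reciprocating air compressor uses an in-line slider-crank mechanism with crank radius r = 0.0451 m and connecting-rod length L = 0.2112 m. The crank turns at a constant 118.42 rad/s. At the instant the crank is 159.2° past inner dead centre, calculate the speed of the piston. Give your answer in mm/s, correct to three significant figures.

ω = 118.4 rad/s
For an in-line slider-crank, x = r cosθ + √(L² − r² sin²θ), so v = −rω sinθ·[1 + r cosθ/√(L² − r² sin²θ)].
With r = 0.0451 m, L = 0.2112 m, θ = 159.2°: √(L² − r² sin²θ) = 0.21059 m.
v = −0.0451·118.4·0.35511·[1 + 0.0451·-0.93483/0.21059] = -1.5168 m/s.
|v| = 1.5168 m/s = 1516.8 mm/s.

1520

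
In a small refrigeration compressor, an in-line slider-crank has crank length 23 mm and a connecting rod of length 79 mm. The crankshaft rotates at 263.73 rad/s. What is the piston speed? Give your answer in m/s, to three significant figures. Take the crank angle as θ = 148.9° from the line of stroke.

2.34

ω = 263.7 rad/s
For an in-line slider-crank, x = r cosθ + √(L² − r² sin²θ), so v = −rω sinθ·[1 + r cosθ/√(L² − r² sin²θ)].
With r = 0.023 m, L = 0.079 m, θ = 148.9°: √(L² − r² sin²θ) = 0.078102 m.
v = −0.023·263.7·0.51653·[1 + 0.023·-0.85627/0.078102] = -2.3431 m/s.
|v| = 2.3431 m/s.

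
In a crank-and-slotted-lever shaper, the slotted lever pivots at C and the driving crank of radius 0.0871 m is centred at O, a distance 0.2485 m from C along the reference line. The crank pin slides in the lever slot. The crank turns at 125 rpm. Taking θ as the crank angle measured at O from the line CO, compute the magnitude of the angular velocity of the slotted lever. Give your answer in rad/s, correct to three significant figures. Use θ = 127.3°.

1.68

ω = 13.09 rad/s (from 125 rpm).
Crank pin A relative to C: A = (d + r cosθ, r sinθ); lever angle φ = atan2(r sinθ, d + r cosθ).
Differentiating tanφ: φ̇ = rω(d cosθ + r)/(d² + r² + 2dr cosθ).
d² + r² + 2dr cosθ = |CA|² = 0.0431062 m²;  d cosθ + r = -0.063488 m.
|ω_lever| = |0.0871·13.09·-0.063488| / 0.0431062 = 1.6792 rad/s.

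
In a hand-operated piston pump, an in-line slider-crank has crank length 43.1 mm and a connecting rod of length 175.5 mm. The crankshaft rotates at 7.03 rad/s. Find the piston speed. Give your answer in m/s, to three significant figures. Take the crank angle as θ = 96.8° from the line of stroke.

ω = 7.03 rad/s
For an in-line slider-crank, x = r cosθ + √(L² − r² sin²θ), so v = −rω sinθ·[1 + r cosθ/√(L² − r² sin²θ)].
With r = 0.0431 m, L = 0.1755 m, θ = 96.8°: √(L² − r² sin²θ) = 0.1702 m.
v = −0.0431·7.03·0.99297·[1 + 0.0431·-0.11840/0.1702] = -0.29184 m/s.
|v| = 0.29184 m/s.

0.292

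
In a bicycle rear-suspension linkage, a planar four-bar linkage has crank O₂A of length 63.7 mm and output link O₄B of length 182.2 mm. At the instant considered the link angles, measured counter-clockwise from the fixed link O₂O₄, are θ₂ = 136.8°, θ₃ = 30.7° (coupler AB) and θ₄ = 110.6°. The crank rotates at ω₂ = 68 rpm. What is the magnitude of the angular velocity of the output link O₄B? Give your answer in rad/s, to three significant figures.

2.43

ω₂ = 7.121 rad/s (from 68 rpm).
Differentiating the loop-closure r₂e^{iθ₂}+r₃e^{iθ₃}=r₁+r₄e^{iθ₄} gives r₂ω₂e^{iθ₂}+r₃ω₃e^{iθ₃}=r₄ω₄e^{iθ₄}.
Eliminating the other unknown: ω₄ = r₂ω₂ sin(θ₂−θ₃) / [r₄ sin(θ₄−θ₃)].
Numerator sine = +0.96078; denominator sine = +0.98450.
Result = 0.0637·7.121·(+0.96078) / (0.1822·(+0.98450)) = +2.4296 rad/s; magnitude 2.4296 rad/s.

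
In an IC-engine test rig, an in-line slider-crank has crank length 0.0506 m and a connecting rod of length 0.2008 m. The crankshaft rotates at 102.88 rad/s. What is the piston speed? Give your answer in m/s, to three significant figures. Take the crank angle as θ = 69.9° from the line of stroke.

5.32

ω = 102.9 rad/s
For an in-line slider-crank, x = r cosθ + √(L² − r² sin²θ), so v = −rω sinθ·[1 + r cosθ/√(L² − r² sin²θ)].
With r = 0.0506 m, L = 0.2008 m, θ = 69.9°: √(L² − r² sin²θ) = 0.1951 m.
v = −0.0506·102.9·0.93909·[1 + 0.0506·0.34366/0.1951] = -5.3244 m/s.
|v| = 5.3244 m/s.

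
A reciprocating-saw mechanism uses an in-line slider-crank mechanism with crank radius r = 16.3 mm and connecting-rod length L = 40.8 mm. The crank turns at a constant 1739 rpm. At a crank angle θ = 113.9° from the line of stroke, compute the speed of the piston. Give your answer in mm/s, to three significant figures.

2240

ω = 2π·1739/60 = 182.1 rad/s
For an in-line slider-crank, x = r cosθ + √(L² − r² sin²θ), so v = −rω sinθ·[1 + r cosθ/√(L² − r² sin²θ)].
With r = 0.0163 m, L = 0.0408 m, θ = 113.9°: √(L² − r² sin²θ) = 0.037981 m.
v = −0.0163·182.1·0.91425·[1 + 0.0163·-0.40514/0.037981] = -2.242 m/s.
|v| = 2.242 m/s = 2242 mm/s.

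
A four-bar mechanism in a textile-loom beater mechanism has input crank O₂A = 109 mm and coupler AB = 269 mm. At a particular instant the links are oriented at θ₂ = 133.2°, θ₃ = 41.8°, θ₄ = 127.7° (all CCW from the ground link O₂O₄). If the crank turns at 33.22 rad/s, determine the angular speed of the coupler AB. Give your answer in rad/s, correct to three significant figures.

1.29

ω₂ = 33.22 rad/s
Differentiating the loop-closure r₂e^{iθ₂}+r₃e^{iθ₃}=r₁+r₄e^{iθ₄} gives r₂ω₂e^{iθ₂}+r₃ω₃e^{iθ₃}=r₄ω₄e^{iθ₄}.
Eliminating the other unknown: ω₃ = r₂ω₂ sin(θ₄−θ₂) / [r₃ sin(θ₃−θ₄)].
Numerator sine = -0.09585; denominator sine = -0.99744.
Result = 0.109·33.22·(-0.09585) / (0.269·(-0.99744)) = +1.2935 rad/s; magnitude 1.2935 rad/s.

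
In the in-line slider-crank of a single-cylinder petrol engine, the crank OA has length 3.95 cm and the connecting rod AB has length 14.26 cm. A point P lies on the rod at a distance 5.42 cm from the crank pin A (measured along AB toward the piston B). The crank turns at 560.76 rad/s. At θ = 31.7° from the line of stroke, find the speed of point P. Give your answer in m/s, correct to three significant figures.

17.3

ω = 560.8 rad/s.  Crank-pin speed |V_A| = rω = 22.15 m/s, perpendicular to OA.
Rod angle: sinφ = −(r/L) sinθ ⇒ φ = -8.369°; ω_rod = −rω cosθ/√(L²−r²sin²θ) = -133.58 rad/s.
V_P = V_A + ω_rod × AP, with AP = 0.0542 m along the rod.
Components: V_Px = −rω sinθ − a·ω_rod·sinφ = -12.693 m/s;  V_Py = rω cosθ + a·ω_rod·cosφ = +11.683 m/s.
|V_P| = √(V_Px² + V_Py²) = 17.251 m/s.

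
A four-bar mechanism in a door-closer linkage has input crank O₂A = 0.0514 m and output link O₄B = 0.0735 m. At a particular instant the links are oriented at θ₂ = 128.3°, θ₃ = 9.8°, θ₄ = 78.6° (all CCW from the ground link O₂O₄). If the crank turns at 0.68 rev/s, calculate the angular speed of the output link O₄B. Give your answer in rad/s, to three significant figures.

ω₂ = 4.273 rad/s (from 0.68 rev/s).
Differentiating the loop-closure r₂e^{iθ₂}+r₃e^{iθ₃}=r₁+r₄e^{iθ₄} gives r₂ω₂e^{iθ₂}+r₃ω₃e^{iθ₃}=r₄ω₄e^{iθ₄}.
Eliminating the other unknown: ω₄ = r₂ω₂ sin(θ₂−θ₃) / [r₄ sin(θ₄−θ₃)].
Numerator sine = +0.87882; denominator sine = +0.93232.
Result = 0.0514·4.273·(+0.87882) / (0.0735·(+0.93232)) = +2.8164 rad/s; magnitude 2.8164 rad/s.

2.82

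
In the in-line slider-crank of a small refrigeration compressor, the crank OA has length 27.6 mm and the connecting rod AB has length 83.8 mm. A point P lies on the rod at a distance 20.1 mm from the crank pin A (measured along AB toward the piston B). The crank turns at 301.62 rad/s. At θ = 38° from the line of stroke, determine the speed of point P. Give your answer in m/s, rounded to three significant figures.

ω = 301.6 rad/s.  Crank-pin speed |V_A| = rω = 8.3247 m/s, perpendicular to OA.
Rod angle: sinφ = −(r/L) sinθ ⇒ φ = -11.699°; ω_rod = −rω cosθ/√(L²−r²sin²θ) = -79.942 rad/s.
V_P = V_A + ω_rod × AP, with AP = 0.0201 m along the rod.
Components: V_Px = −rω sinθ − a·ω_rod·sinφ = -5.451 m/s;  V_Py = rω cosθ + a·ω_rod·cosφ = +4.9865 m/s.
|V_P| = √(V_Px² + V_Py²) = 7.3878 m/s.

7.39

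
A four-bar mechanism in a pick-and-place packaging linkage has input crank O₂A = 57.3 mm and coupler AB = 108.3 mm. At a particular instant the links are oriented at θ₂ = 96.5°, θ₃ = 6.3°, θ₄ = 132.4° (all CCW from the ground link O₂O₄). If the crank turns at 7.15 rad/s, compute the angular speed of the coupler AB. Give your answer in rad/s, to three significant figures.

2.75

ω₂ = 7.15 rad/s
Differentiating the loop-closure r₂e^{iθ₂}+r₃e^{iθ₃}=r₁+r₄e^{iθ₄} gives r₂ω₂e^{iθ₂}+r₃ω₃e^{iθ₃}=r₄ω₄e^{iθ₄}.
Eliminating the other unknown: ω₃ = r₂ω₂ sin(θ₄−θ₂) / [r₃ sin(θ₃−θ₄)].
Numerator sine = +0.58637; denominator sine = -0.80799.
Result = 0.0573·7.15·(+0.58637) / (0.1083·(-0.80799)) = -2.7454 rad/s; magnitude 2.7454 rad/s.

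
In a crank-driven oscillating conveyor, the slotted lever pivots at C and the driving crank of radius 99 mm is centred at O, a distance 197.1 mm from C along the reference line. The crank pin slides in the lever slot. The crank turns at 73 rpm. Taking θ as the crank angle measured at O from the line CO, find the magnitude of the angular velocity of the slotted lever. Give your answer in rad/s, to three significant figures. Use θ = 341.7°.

2.53

ω = 7.645 rad/s (from 73 rpm).
Crank pin A relative to C: A = (d + r cosθ, r sinθ); lever angle φ = atan2(r sinθ, d + r cosθ).
Differentiating tanφ: φ̇ = rω(d cosθ + r)/(d² + r² + 2dr cosθ).
d² + r² + 2dr cosθ = |CA|² = 0.0857015 m²;  d cosθ + r = +0.28613 m.
|ω_lever| = |0.099·7.645·+0.28613| / 0.0857015 = 2.5268 rad/s.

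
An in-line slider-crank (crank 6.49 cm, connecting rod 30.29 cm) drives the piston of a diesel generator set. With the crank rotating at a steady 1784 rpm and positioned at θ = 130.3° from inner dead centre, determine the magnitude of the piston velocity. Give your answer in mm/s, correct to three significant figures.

7950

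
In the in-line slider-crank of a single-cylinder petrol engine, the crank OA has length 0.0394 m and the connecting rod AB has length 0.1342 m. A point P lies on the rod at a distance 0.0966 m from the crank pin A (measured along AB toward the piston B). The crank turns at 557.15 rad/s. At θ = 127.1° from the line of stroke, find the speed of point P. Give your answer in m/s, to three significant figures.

ω = 557.1 rad/s.  Crank-pin speed |V_A| = rω = 21.952 m/s, perpendicular to OA.
Rod angle: sinφ = −(r/L) sinθ ⇒ φ = -13.542°; ω_rod = −rω cosθ/√(L²−r²sin²θ) = +101.49 rad/s.
V_P = V_A + ω_rod × AP, with AP = 0.0966 m along the rod.
Components: V_Px = −rω sinθ − a·ω_rod·sinφ = -15.213 m/s;  V_Py = rω cosθ + a·ω_rod·cosφ = -3.71 m/s.
|V_P| = √(V_Px² + V_Py²) = 15.658 m/s.

15.7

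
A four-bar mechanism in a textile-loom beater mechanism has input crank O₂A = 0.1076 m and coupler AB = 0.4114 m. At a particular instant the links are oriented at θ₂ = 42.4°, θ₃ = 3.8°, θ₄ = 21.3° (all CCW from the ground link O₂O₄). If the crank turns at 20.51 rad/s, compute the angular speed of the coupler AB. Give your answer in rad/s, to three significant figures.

6.42

ω₂ = 20.51 rad/s
Differentiating the loop-closure r₂e^{iθ₂}+r₃e^{iθ₃}=r₁+r₄e^{iθ₄} gives r₂ω₂e^{iθ₂}+r₃ω₃e^{iθ₃}=r₄ω₄e^{iθ₄}.
Eliminating the other unknown: ω₃ = r₂ω₂ sin(θ₄−θ₂) / [r₃ sin(θ₃−θ₄)].
Numerator sine = -0.36000; denominator sine = -0.30071.
Result = 0.1076·20.51·(-0.36000) / (0.4114·(-0.30071)) = +6.422 rad/s; magnitude 6.422 rad/s.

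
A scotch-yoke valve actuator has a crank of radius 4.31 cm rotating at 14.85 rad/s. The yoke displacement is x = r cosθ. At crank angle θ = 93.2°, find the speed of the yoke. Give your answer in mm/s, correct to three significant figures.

639

ω = 14.85 rad/s
x = r cosθ ⇒ ẋ = −rω sinθ.
|v| = rω|sinθ| = 0.0431·14.85·|sin 93.2°| = 0.63904 m/s = 639.04 mm/s.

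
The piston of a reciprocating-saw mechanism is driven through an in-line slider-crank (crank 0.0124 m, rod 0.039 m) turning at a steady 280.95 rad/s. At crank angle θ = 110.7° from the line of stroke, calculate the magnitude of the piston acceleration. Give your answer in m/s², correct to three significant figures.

587

ω = 280.9 rad/s
x(θ) = r cosθ + √(L² − r² sin²θ); with ω constant, a = ω²·d²x/dθ².
d²x/dθ² = −r cosθ − r²(cos2θ)/√u − r⁴ sin²2θ/(4u^{3/2}),  u = L² − r² sin²θ = 0.00138645 m².
Substituting r = 0.0124 m, L = 0.039 m, θ = 110.7°: d²x/dθ² = +0.0074306 m.
a = ω²·d²x/dθ² = (280.9)²·(+0.0074306) = +586.52 m/s²;  |a| = 586.52 m/s².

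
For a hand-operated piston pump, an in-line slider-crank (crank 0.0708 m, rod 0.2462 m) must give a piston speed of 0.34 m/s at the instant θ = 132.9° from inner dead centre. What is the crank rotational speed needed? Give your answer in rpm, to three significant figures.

For an in-line slider-crank, |v_piston| = rω|sinθ|·[1 + r cosθ/√(L² − r² sin²θ)].
With r = 0.0708 m, L = 0.2462 m, θ = 132.9°: the bracketed kinematic factor |dx/dθ| = 0.041478 m.
ω = v/|dx/dθ| = 0.34/0.041478 = 8.1971 rad/s.
N = 60ω/(2π) = 78.276 rpm.

78.3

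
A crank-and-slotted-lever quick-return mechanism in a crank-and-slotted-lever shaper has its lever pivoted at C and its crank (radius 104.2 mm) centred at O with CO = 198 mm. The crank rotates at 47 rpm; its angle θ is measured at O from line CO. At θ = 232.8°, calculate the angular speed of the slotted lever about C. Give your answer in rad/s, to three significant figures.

0.317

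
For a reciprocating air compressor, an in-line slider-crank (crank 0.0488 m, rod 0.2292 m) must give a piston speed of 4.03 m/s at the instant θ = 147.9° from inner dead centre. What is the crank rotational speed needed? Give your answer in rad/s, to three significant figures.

For an in-line slider-crank, |v_piston| = rω|sinθ|·[1 + r cosθ/√(L² − r² sin²θ)].
With r = 0.0488 m, L = 0.2292 m, θ = 147.9°: the bracketed kinematic factor |dx/dθ| = 0.021225 m.
ω = v/|dx/dθ| = 4.03/0.021225 = 189.87 rad/s.

190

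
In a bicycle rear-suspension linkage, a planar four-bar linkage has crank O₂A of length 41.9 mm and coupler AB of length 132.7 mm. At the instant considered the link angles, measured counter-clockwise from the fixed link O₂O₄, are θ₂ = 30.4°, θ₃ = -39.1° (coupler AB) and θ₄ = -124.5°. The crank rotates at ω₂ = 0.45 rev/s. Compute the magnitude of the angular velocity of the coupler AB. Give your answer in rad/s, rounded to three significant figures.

0.380

ω₂ = 2.827 rad/s (from 0.45 rev/s).
Differentiating the loop-closure r₂e^{iθ₂}+r₃e^{iθ₃}=r₁+r₄e^{iθ₄} gives r₂ω₂e^{iθ₂}+r₃ω₃e^{iθ₃}=r₄ω₄e^{iθ₄}.
Eliminating the other unknown: ω₃ = r₂ω₂ sin(θ₄−θ₂) / [r₃ sin(θ₃−θ₄)].
Numerator sine = -0.42420; denominator sine = +0.99678.
Result = 0.0419·2.827·(-0.42420) / (0.1327·(+0.99678)) = -0.37993 rad/s; magnitude 0.37993 rad/s.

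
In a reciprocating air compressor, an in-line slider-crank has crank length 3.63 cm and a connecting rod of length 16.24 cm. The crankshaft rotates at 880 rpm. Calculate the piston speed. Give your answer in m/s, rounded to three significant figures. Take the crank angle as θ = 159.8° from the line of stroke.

ω = 2π·880/60 = 92.15 rad/s
For an in-line slider-crank, x = r cosθ + √(L² − r² sin²θ), so v = −rω sinθ·[1 + r cosθ/√(L² − r² sin²θ)].
With r = 0.0363 m, L = 0.1624 m, θ = 159.8°: √(L² − r² sin²θ) = 0.16192 m.
v = −0.0363·92.15·0.34530·[1 + 0.0363·-0.93849/0.16192] = -0.91205 m/s.
|v| = 0.91205 m/s.

0.912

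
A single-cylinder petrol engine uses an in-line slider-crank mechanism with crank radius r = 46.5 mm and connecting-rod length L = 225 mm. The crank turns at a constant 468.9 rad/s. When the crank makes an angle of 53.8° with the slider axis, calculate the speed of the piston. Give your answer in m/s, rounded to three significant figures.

19.8

ω = 468.9 rad/s
For an in-line slider-crank, x = r cosθ + √(L² − r² sin²θ), so v = −rω sinθ·[1 + r cosθ/√(L² − r² sin²θ)].
With r = 0.0465 m, L = 0.225 m, θ = 53.8°: √(L² − r² sin²θ) = 0.22185 m.
v = −0.0465·468.9·0.80696·[1 + 0.0465·0.59061/0.22185] = -19.773 m/s.
|v| = 19.773 m/s.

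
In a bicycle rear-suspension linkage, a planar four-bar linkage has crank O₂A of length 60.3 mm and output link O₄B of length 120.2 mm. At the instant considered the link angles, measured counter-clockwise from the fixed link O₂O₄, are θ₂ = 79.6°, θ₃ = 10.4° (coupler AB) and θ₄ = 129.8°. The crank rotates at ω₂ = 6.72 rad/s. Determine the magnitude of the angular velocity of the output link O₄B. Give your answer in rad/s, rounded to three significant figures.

ω₂ = 6.72 rad/s
Differentiating the loop-closure r₂e^{iθ₂}+r₃e^{iθ₃}=r₁+r₄e^{iθ₄} gives r₂ω₂e^{iθ₂}+r₃ω₃e^{iθ₃}=r₄ω₄e^{iθ₄}.
Eliminating the other unknown: ω₄ = r₂ω₂ sin(θ₂−θ₃) / [r₄ sin(θ₄−θ₃)].
Numerator sine = +0.93483; denominator sine = +0.87121.
Result = 0.0603·6.72·(+0.93483) / (0.1202·(+0.87121)) = +3.6173 rad/s; magnitude 3.6173 rad/s.

3.62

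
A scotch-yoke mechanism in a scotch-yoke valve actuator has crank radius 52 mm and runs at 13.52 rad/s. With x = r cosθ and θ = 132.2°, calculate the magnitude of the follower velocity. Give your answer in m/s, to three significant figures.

ω = 13.52 rad/s
x = r cosθ ⇒ ẋ = −rω sinθ.
|v| = rω|sinθ| = 0.052·13.52·|sin 132.2°| = 0.52082 m/s.

0.521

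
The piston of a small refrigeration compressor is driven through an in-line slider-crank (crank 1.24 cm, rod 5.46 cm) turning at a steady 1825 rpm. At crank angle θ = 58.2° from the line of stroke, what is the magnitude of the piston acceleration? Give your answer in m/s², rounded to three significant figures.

193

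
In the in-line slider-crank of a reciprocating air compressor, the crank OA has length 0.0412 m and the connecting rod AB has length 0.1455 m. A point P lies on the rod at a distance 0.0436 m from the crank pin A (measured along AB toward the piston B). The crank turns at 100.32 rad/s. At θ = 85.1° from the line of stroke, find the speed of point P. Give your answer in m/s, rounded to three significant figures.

ω = 100.3 rad/s.  Crank-pin speed |V_A| = rω = 4.1332 m/s, perpendicular to OA.
Rod angle: sinφ = −(r/L) sinθ ⇒ φ = -16.387°; ω_rod = −rω cosθ/√(L²−r²sin²θ) = -2.5292 rad/s.
V_P = V_A + ω_rod × AP, with AP = 0.0436 m along the rod.
Components: V_Px = −rω sinθ − a·ω_rod·sinφ = -4.1492 m/s;  V_Py = rω cosθ + a·ω_rod·cosφ = +0.24725 m/s.
|V_P| = √(V_Px² + V_Py²) = 4.1565 m/s.

4.16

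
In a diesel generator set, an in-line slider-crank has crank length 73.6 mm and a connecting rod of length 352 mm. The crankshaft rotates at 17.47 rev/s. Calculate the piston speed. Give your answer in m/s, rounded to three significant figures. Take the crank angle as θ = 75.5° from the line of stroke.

8.24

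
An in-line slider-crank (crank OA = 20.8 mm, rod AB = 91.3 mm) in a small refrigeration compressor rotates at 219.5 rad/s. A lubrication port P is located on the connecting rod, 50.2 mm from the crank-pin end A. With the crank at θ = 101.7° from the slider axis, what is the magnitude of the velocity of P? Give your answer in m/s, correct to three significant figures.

4.37

ω = 219.5 rad/s.  Crank-pin speed |V_A| = rω = 4.5656 m/s, perpendicular to OA.
Rod angle: sinφ = −(r/L) sinθ ⇒ φ = -12.890°; ω_rod = −rω cosθ/√(L²−r²sin²θ) = +10.403 rad/s.
V_P = V_A + ω_rod × AP, with AP = 0.0502 m along the rod.
Components: V_Px = −rω sinθ − a·ω_rod·sinφ = -4.3542 m/s;  V_Py = rω cosθ + a·ω_rod·cosφ = -0.41678 m/s.
|V_P| = √(V_Px² + V_Py²) = 4.3741 m/s.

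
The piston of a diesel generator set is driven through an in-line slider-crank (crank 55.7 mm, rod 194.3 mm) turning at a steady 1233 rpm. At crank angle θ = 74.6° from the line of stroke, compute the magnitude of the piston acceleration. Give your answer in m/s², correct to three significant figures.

10.3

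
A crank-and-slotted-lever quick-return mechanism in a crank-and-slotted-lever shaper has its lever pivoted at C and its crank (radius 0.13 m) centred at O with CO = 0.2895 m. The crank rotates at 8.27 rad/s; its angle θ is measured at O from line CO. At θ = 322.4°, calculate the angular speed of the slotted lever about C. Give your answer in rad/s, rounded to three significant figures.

2.41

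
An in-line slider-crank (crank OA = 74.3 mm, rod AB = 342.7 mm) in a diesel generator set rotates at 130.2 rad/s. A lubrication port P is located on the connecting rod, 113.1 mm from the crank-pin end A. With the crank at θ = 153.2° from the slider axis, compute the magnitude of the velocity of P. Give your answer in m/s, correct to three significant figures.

7.08

ω = 130.2 rad/s.  Crank-pin speed |V_A| = rω = 9.6739 m/s, perpendicular to OA.
Rod angle: sinφ = −(r/L) sinθ ⇒ φ = -5.610°; ω_rod = −rω cosθ/√(L²−r²sin²θ) = +25.317 rad/s.
V_P = V_A + ω_rod × AP, with AP = 0.1131 m along the rod.
Components: V_Px = −rω sinθ − a·ω_rod·sinφ = -4.0818 m/s;  V_Py = rω cosθ + a·ω_rod·cosφ = -5.7851 m/s.
|V_P| = √(V_Px² + V_Py²) = 7.0801 m/s.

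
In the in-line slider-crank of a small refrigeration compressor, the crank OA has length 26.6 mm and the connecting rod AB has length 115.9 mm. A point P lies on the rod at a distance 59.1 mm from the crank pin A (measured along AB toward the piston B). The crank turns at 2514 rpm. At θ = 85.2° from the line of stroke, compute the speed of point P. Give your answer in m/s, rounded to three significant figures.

7.05

ω = 263.3 rad/s.  Crank-pin speed |V_A| = rω = 7.0029 m/s, perpendicular to OA.
Rod angle: sinφ = −(r/L) sinθ ⇒ φ = -13.221°; ω_rod = −rω cosθ/√(L²−r²sin²θ) = -5.1936 rad/s.
V_P = V_A + ω_rod × AP, with AP = 0.0591 m along the rod.
Components: V_Px = −rω sinθ − a·ω_rod·sinφ = -7.0485 m/s;  V_Py = rω cosθ + a·ω_rod·cosφ = +0.28718 m/s.
|V_P| = √(V_Px² + V_Py²) = 7.0543 m/s.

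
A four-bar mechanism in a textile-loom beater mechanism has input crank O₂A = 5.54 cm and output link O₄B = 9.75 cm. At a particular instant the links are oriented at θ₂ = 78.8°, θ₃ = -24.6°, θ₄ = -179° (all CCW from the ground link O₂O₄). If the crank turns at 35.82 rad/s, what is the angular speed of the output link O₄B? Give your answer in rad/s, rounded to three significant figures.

45.8

ω₂ = 35.82 rad/s
Differentiating the loop-closure r₂e^{iθ₂}+r₃e^{iθ₃}=r₁+r₄e^{iθ₄} gives r₂ω₂e^{iθ₂}+r₃ω₃e^{iθ₃}=r₄ω₄e^{iθ₄}.
Eliminating the other unknown: ω₄ = r₂ω₂ sin(θ₂−θ₃) / [r₄ sin(θ₄−θ₃)].
Numerator sine = +0.97278; denominator sine = -0.43209.
Result = 0.0554·35.82·(+0.97278) / (0.0975·(-0.43209)) = -45.822 rad/s; magnitude 45.822 rad/s.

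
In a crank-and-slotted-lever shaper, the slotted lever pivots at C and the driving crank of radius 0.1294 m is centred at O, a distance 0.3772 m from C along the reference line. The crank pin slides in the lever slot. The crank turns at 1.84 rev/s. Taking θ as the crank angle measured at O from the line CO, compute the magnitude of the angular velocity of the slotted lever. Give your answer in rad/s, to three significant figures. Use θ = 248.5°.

0.107

ω = 11.56 rad/s (from 1.84 rev/s).
Crank pin A relative to C: A = (d + r cosθ, r sinθ); lever angle φ = atan2(r sinθ, d + r cosθ).
Differentiating tanφ: φ̇ = rω(d cosθ + r)/(d² + r² + 2dr cosθ).
d² + r² + 2dr cosθ = |CA|² = 0.123247 m²;  d cosθ + r = -0.0088443 m.
|ω_lever| = |0.1294·11.56·-0.0088443| / 0.123247 = 0.10735 rad/s.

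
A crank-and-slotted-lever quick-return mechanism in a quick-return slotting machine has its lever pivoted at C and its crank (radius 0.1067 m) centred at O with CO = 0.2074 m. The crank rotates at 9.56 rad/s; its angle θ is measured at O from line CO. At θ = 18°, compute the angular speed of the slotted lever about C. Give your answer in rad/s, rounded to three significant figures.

ω = 9.56 rad/s
Crank pin A relative to C: A = (d + r cosθ, r sinθ); lever angle φ = atan2(r sinθ, d + r cosθ).
Differentiating tanφ: φ̇ = rω(d cosθ + r)/(d² + r² + 2dr cosθ).
d² + r² + 2dr cosθ = |CA|² = 0.0964926 m²;  d cosθ + r = +0.30395 m.
|ω_lever| = |0.1067·9.56·+0.30395| / 0.0964926 = 3.2131 rad/s.

3.21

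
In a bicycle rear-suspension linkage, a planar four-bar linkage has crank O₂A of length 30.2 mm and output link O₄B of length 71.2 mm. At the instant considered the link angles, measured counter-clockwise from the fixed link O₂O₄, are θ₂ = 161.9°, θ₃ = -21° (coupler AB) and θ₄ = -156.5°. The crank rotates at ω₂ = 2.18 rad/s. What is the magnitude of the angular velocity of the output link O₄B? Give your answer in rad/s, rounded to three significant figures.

0.0667

ω₂ = 2.18 rad/s
Differentiating the loop-closure r₂e^{iθ₂}+r₃e^{iθ₃}=r₁+r₄e^{iθ₄} gives r₂ω₂e^{iθ₂}+r₃ω₃e^{iθ₃}=r₄ω₄e^{iθ₄}.
Eliminating the other unknown: ω₄ = r₂ω₂ sin(θ₂−θ₃) / [r₄ sin(θ₄−θ₃)].
Numerator sine = -0.05059; denominator sine = -0.70091.
Result = 0.0302·2.18·(-0.05059) / (0.0712·(-0.70091)) = +0.066744 rad/s; magnitude 0.066744 rad/s.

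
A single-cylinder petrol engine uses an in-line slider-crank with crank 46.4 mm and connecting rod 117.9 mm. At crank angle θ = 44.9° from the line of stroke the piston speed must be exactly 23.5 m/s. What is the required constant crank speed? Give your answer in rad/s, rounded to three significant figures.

556

For an in-line slider-crank, |v_piston| = rω|sinθ|·[1 + r cosθ/√(L² − r² sin²θ)].
With r = 0.0464 m, L = 0.1179 m, θ = 44.9°: the bracketed kinematic factor |dx/dθ| = 0.042257 m.
ω = v/|dx/dθ| = 23.5/0.042257 = 556.12 rad/s.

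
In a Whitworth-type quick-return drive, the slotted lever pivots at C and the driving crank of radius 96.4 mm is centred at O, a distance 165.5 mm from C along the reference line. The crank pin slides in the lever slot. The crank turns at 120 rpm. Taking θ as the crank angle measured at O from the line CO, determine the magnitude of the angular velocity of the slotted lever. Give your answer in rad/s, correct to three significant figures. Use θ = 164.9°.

13.1

ω = 12.57 rad/s (from 120 rpm).
Crank pin A relative to C: A = (d + r cosθ, r sinθ); lever angle φ = atan2(r sinθ, d + r cosθ).
Differentiating tanφ: φ̇ = rω(d cosθ + r)/(d² + r² + 2dr cosθ).
d² + r² + 2dr cosθ = |CA|² = 0.00587652 m²;  d cosθ + r = -0.063386 m.
|ω_lever| = |0.0964·12.57·-0.063386| / 0.00587652 = 13.066 rad/s.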